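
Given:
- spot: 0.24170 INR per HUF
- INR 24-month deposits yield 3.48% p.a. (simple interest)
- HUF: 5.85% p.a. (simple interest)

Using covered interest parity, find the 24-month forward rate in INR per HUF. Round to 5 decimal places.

0.23144

T = 2 years.
INR growth factor: 1 + 0.0348×2 = 1.069600.
HUF accumulates by 1 + 0.0585×2 = 1.117000.
Forward (INR per HUF) = 0.2417 × 1.069600 / 1.117000 = 0.2314434.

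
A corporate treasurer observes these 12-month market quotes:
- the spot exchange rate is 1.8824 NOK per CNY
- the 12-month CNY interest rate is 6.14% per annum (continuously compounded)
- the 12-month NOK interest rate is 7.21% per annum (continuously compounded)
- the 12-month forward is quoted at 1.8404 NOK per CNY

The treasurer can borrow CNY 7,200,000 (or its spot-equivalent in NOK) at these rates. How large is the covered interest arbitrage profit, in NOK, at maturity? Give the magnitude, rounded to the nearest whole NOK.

NOK 476,581

T = 1 year.
Route A — deposit CNY, sell forward: 7,200,000 × 1.0633241588 × 1.8404 = NOK 14,089,980.83.
Route B — convert at spot, deposit NOK: 7,200,000 × 1.8824 × 1.074762815 = NOK 14,566,561.37.
The quoted forward undervalues CNY, so borrow CNY, convert to NOK at spot, deposit the NOK at 7.21%, and buy CNY forward at 1.8404 to cover the loan.
Profit = 14,566,561.37 − 14,089,980.83 = NOK 476,581.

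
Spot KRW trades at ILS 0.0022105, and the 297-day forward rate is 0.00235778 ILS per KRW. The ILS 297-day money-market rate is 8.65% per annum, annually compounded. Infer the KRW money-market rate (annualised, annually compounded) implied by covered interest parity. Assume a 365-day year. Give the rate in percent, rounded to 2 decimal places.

T = 297/365 years.
F/S = 0.00235778/0.0022105 = 1.0666275 = (growth of ILS) / (growth of KRW).
ILS growth factor: (1 + 0.0865)^(297/365) = 1.0698363.
So the KRW growth factor = 1.0030084.
r = 1.0030084^(365/297) − 1 = 0.003698 → 0.37%.

0.37%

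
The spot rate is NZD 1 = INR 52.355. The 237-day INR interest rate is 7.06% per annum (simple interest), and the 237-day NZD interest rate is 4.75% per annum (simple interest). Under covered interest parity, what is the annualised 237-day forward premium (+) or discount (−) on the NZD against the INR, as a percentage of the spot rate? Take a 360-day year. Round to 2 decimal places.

+2.24%

T = 237/360 years.
CIP forward (INR per NZD) = 52.355 × 1.0464783/1.0312708 = 53.127046.
Annualised premium = (F − S)/S × (1/T) = (53.127046 − 52.355)/52.355 ÷ (237/360) = 2.24%.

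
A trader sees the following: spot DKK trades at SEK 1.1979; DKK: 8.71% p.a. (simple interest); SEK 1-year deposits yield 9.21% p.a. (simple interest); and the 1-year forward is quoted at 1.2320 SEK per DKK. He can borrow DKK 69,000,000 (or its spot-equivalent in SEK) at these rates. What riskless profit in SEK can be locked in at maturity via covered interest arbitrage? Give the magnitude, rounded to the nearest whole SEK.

SEK 2,144,562

T = 1 year.
Keep in DKK, deliver into the forward: 69,000,000·1.087100·1.2320 = SEK 92,412,196.80.
Swap to SEK now, deposit: 69,000,000·1.1979·1.092100 = SEK 90,267,634.71.
The quoted forward overvalues DKK, so borrow SEK, buy DKK at spot, deposit the DKK at 8.71%, and sell the proceeds forward at 1.2320.
The gap between the two covered legs is SEK 2,144,562.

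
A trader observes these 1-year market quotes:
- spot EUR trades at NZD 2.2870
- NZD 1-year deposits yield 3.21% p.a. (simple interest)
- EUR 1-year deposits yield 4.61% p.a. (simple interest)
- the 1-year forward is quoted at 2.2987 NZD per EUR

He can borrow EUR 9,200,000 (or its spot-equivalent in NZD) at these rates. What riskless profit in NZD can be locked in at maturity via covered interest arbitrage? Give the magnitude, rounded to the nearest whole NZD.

T = 1 year.
Route A — deposit EUR, sell forward: 9,200,000 × 1.046100 × 2.2987 = NZD 22,122,964.64.
Route B — convert at spot, deposit NZD: 9,200,000 × 2.2870 × 1.032100 = NZD 21,715,796.84.
The quoted forward overvalues EUR, so borrow NZD, buy EUR at spot, deposit the EUR at 4.61%, and sell the proceeds forward at 2.2987.
Arbitrage profit = |22,122,964.64 − 21,715,796.84| = NZD 407,168.

NZD 407,168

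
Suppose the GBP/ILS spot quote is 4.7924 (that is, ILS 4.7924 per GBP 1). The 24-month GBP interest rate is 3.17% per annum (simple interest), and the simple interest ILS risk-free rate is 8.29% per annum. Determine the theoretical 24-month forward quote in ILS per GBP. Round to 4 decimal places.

T = 2 years.
Growth of 1 ILS over T: 1 + 0.0829×2 = 1.165800.
GBP growth factor: 1 + 0.0317×2 = 1.063400.
Forward (ILS per GBP) = 4.7924 × 1.165800 / 1.063400 = 5.253884.

5.2539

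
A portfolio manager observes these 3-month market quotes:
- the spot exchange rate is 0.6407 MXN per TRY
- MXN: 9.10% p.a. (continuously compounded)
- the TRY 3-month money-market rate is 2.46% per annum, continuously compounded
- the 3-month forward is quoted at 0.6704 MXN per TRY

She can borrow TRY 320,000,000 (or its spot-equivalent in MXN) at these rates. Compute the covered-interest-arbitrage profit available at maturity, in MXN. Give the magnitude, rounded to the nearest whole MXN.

MXN 6,109,656

T = 3/12 years.
Keep in TRY, deliver into the forward: 320,000,000·1.00616895008·0.6704 = MXN 215,851,412.52.
Swap to MXN now, deposit: 320,000,000·0.6407·1.02301075489 = MXN 209,741,757.01.
The quoted forward overvalues TRY, so borrow MXN, buy TRY at spot, deposit the TRY at 2.46%, and sell the proceeds forward at 0.6704.
Profit = 215,851,412.52 − 209,741,757.01 = MXN 6,109,656.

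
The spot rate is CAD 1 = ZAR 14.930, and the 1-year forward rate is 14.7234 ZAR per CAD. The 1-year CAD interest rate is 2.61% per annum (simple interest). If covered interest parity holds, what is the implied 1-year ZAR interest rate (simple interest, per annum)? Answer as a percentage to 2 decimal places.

T = 1 year.
F/S = 14.7234/14.93 = 0.9861621 = (growth of ZAR) / (growth of CAD).
The CAD side grows by 1 + 0.0261×1 = 1.026100.
Hence g_ZAR = 1.0119009.
r = (1.0119009 − 1)/1 = 0.011901 → 1.19%.

1.19%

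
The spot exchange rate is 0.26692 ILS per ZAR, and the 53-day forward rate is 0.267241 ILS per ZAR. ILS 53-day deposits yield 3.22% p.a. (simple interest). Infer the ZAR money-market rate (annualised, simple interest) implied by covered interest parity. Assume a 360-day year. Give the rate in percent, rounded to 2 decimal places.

T = 53/360 years.
CIP gives F = S · g_ILS/g_ZAR, so g_ILS/g_ZAR = 0.267241/0.26692 = 1.0012026.
The ILS side grows by 1 + 0.0322×53/360 = 1.0047406.
So the ZAR growth factor = 1.0035338.
(1.0035338 − 1)/T = 0.024003, i.e. 2.40%.

2.40%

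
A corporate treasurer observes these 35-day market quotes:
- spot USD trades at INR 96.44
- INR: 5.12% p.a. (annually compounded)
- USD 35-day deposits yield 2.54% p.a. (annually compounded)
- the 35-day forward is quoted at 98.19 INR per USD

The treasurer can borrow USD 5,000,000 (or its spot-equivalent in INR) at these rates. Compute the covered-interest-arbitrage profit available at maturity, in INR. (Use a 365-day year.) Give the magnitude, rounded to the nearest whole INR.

T = 35/365 years.
Invest the USD and cover forward: 5,000,000 × 1.00240809293 × 98.19 = INR 492,132,253.22.
Convert at spot and invest in INR: 5,000,000 × 96.44 × 1.00479951632 = INR 484,514,326.77.
The quoted forward overvalues USD, so borrow INR, buy USD at spot, deposit the USD at 2.54%, and sell the proceeds forward at 98.19.
Profit = 492,132,253.22 − 484,514,326.77 = INR 7,617,926.

INR 7,617,926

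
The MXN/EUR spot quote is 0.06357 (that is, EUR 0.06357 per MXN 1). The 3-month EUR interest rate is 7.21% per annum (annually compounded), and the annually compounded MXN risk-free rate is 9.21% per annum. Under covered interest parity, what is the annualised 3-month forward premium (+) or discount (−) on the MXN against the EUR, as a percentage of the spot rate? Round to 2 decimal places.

-1.84%

T = 3/12 years.
No-arbitrage forward: 0.06357 × 1.0175572 / 1.022270 = 0.06327693 EUR/MXN.
Annualised premium = (F − S)/S × (1/T) = (0.06327693 − 0.06357)/0.06357 ÷ (3/12) = -1.84%.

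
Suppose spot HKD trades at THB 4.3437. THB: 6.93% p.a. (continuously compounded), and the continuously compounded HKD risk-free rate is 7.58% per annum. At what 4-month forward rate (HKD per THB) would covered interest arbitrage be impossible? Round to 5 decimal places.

0.23072

T = 4/12 years.
THB growth factor: e^(0.0693×4/12) = 1.0233689.
HKD accumulates by e^(0.0758×4/12) = 1.0255886.
So F = 4.3437 × 1.0233689 / 1.0255886 = 4.334299 (THB/HKD).
Invert for HKD per THB: 1 / 4.334299 = 0.23072.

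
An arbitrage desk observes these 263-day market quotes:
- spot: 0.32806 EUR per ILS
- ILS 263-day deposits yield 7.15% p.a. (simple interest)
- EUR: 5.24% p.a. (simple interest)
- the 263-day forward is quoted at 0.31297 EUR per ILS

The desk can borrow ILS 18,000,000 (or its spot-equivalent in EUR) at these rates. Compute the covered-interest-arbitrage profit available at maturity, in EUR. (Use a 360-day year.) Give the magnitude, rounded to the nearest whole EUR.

T = 263/360 years.
Invest the ILS and cover forward: 18,000,000 × 1.052234722 × 0.31297 = EUR 5,927,722.22.
Convert at spot and invest in EUR: 18,000,000 × 0.32806 × 1.038281111 = EUR 6,131,133.02.
The quoted forward undervalues ILS, so borrow ILS, convert to EUR at spot, deposit the EUR at 5.24%, and buy ILS forward at 0.31297 to cover the loan.
The gap between the two covered legs is EUR 203,411.

EUR 203,411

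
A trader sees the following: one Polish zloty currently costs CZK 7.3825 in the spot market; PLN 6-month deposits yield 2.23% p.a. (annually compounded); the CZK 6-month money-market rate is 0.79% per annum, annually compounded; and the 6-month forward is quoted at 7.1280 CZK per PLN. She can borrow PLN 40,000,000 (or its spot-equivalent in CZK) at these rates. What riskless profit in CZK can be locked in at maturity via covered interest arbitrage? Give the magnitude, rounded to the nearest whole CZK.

T = 6/12 years.
Invest the PLN and cover forward: 40,000,000 × 1.01108852234 × 7.1280 = CZK 288,281,559.49.
Convert at spot and invest in CZK: 40,000,000 × 7.3825 × 1.00394222941 = CZK 296,464,140.34.
The quoted forward undervalues PLN, so borrow PLN, convert to CZK at spot, deposit the CZK at 0.79%, and buy PLN forward at 7.1280 to cover the loan.
Profit = 296,464,140.34 − 288,281,559.49 = CZK 8,182,581.

CZK 8,182,581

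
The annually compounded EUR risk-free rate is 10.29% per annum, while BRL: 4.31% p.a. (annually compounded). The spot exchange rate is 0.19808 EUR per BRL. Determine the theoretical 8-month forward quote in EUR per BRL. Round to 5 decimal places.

0.20558

T = 8/12 years.
EUR growth factor: (1 + 0.1029)^(8/12) = 1.0674743.
BRL growth factor: (1 + 0.0431)^(8/12) = 1.0285308.
CIP: F = S · (grow EUR)/(grow BRL) = 0.19808 × 1.0674743/1.0285308 = 0.2055799 EUR per BRL.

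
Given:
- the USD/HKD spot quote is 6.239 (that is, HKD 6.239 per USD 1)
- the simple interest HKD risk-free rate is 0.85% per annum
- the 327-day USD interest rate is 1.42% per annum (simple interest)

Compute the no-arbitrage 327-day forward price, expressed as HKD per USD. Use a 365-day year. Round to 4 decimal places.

6.2075

T = 327/365 years.
HKD growth factor: 1 + 0.0085×327/365 = 1.0076151.
USD accumulates by 1 + 0.0142×327/365 = 1.0127216.
Forward (HKD per USD) = 6.239 × 1.0076151 / 1.0127216 = 6.207541.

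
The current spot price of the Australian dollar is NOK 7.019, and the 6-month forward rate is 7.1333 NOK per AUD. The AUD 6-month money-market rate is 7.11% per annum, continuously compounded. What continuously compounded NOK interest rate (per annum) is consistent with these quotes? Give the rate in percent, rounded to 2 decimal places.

10.34%

T = 6/12 years.
CIP gives F = S · g_NOK/g_AUD, so g_NOK/g_AUD = 7.1333/7.019 = 1.0162844.
AUD growth factor: e^(0.0711×6/12) = 1.0361895.
That pins the NOK growth at 1.0530632.
r = ln(1.0530632)/(6/12) = 0.103407 → 10.34%.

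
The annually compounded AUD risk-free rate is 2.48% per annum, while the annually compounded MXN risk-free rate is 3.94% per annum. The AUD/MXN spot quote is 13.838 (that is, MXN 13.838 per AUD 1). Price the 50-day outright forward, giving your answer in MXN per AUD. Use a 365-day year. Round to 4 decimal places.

13.8648

T = 50/365 years.
MXN growth factor: (1 + 0.0394)^(50/365) = 1.00530768.
AUD accumulates by (1 + 0.0248)^(50/365) = 1.00336146.
So F = 13.838 × 1.00530768 / 1.00336146 = 13.864842 (MXN/AUD).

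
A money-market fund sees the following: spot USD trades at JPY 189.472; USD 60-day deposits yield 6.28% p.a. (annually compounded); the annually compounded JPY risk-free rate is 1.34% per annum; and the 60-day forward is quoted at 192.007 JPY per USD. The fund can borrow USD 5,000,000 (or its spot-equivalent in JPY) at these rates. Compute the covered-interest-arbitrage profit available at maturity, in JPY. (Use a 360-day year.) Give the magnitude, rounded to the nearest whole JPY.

T = 60/360 years.
Route A — deposit USD, sell forward: 5,000,000 × 1.01020285358 × 192.007 = JPY 969,830,096.54.
Route B — convert at spot, deposit JPY: 5,000,000 × 189.472 × 1.00222096504 = JPY 949,464,053.44.
The quoted forward overvalues USD, so borrow JPY, buy USD at spot, deposit the USD at 6.28%, and sell the proceeds forward at 192.007.
Arbitrage profit = |969,830,096.54 − 949,464,053.44| = JPY 20,366,043.

JPY 20,366,043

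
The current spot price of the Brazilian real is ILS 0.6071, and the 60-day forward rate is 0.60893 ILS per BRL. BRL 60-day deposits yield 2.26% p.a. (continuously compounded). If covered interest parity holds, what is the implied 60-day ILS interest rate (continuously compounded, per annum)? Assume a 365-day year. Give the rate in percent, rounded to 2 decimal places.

T = 60/365 years.
CIP gives F = S · g_ILS/g_BRL, so g_ILS/g_BRL = 0.60893/0.6071 = 1.0030143.
The BRL side grows by e^(0.0226×60/365) = 1.003722.
That pins the ILS growth at 1.0067475.
Take logs: ln 1.0067475 / (60/365) = 0.040909, so 4.09%.

4.09%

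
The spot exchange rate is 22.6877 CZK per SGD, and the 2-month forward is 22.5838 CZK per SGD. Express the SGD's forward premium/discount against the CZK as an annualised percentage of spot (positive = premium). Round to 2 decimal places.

T = 2/12 years.
(F − S)/S = (22.5838 − 22.6877)/22.6877 = -0.0045796.
Annualise by dividing by T: -0.0045796 / (2/12) = -0.027478 → -2.75%.

-2.75%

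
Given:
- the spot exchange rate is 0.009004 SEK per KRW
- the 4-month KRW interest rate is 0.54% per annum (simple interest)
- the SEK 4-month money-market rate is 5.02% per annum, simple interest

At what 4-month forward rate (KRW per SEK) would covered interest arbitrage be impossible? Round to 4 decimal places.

109.4305

T = 4/12 years.
SEK growth factor: 1 + 0.0502×4/12 = 1.016733333.
KRW accumulates by 1 + 0.0054×4/12 = 1.001800.
Forward (SEK per KRW) = 0.009004 × 1.016733333 / 1.001800 = 0.00913821814.
Quoted the other way: 1/0.00913821814 = 109.4305 KRW per SEK.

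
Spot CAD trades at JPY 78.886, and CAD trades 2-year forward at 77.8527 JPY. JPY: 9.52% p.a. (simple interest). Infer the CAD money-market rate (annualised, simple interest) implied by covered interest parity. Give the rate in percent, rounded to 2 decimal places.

T = 2 years.
By CIP, F/S equals the JPY-to-CAD growth ratio: 77.8527/78.886 = 0.9869014.
The JPY side grows by 1 + 0.0952×2 = 1.190400.
So the CAD growth factor = 1.2061995.
(1.2061995 − 1)/T = 0.103100, i.e. 10.31%.

10.31%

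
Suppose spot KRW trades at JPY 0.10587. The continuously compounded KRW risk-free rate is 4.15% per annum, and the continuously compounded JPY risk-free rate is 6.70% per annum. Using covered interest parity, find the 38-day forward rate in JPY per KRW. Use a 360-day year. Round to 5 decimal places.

0.10616

T = 38/360 years.
JPY growth factor: e^(0.0670×38/360) = 1.0070973.
KRW accumulates by e^(0.0415×38/360) = 1.0043902.
So F = 0.10587 × 1.0070973 / 1.0043902 = 0.1061553 (JPY/KRW).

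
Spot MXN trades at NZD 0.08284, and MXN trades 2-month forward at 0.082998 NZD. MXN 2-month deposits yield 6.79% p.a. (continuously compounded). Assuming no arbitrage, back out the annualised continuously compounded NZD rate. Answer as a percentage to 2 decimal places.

T = 2/12 years.
F/S = 0.082998/0.08284 = 1.0019073 = (growth of NZD) / (growth of MXN).
MXN growth factor: e^(0.0679×2/12) = 1.0113809.
That pins the NZD growth at 1.0133099.
Take logs: ln 1.0133099 / (2/12) = 0.079333, so 7.93%.

7.93%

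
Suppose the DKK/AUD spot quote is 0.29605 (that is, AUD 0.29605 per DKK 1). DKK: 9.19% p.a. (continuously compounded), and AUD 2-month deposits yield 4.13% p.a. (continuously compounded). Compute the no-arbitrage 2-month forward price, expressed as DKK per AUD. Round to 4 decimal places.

3.4064

T = 2/12 years.
AUD accumulates by e^(0.0413×2/12) = 1.0069071.
Growth of 1 DKK over T: e^(0.0919×2/12) = 1.0154346.
CIP: F = S · (grow AUD)/(grow DKK) = 0.29605 × 1.0069071/1.0154346 = 0.2935638 AUD per DKK.
Invert for DKK per AUD: 1 / 0.2935638 = 3.4064.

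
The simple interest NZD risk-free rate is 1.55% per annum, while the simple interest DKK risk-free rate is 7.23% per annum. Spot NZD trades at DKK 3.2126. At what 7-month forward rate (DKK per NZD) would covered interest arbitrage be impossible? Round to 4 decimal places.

T = 7/12 years.
Growth of 1 DKK over T: 1 + 0.0723×7/12 = 1.042175.
NZD growth factor: 1 + 0.0155×7/12 = 1.0090417.
CIP: F = S · (grow DKK)/(grow NZD) = 3.2126 × 1.042175/1.0090417 = 3.318090 DKK per NZD.

3.3181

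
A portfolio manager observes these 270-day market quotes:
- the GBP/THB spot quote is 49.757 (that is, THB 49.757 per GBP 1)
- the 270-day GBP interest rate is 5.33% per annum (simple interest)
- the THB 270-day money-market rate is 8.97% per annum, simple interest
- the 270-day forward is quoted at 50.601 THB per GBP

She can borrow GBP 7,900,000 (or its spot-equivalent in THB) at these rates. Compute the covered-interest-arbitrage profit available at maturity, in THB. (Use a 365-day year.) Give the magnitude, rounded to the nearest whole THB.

T = 270/365 years.
Invest the GBP and cover forward: 7,900,000 × 1.03942739726 × 50.601 = THB 415,508,919.26.
Convert at spot and invest in THB: 7,900,000 × 49.757 × 1.06635342466 = THB 419,162,524.07.
The quoted forward undervalues GBP, so borrow GBP, convert to THB at spot, deposit the THB at 8.97%, and buy GBP forward at 50.601 to cover the loan.
Profit = 419,162,524.07 − 415,508,919.26 = THB 3,653,605.

THB 3,653,605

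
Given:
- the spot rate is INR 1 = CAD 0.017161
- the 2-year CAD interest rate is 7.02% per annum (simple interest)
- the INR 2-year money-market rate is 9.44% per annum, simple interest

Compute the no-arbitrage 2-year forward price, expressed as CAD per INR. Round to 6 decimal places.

T = 2 years.
CAD growth factor: 1 + 0.0702×2 = 1.140400.
Growth of 1 INR over T: 1 + 0.0944×2 = 1.188800.
CIP: F = S · (grow CAD)/(grow INR) = 0.017161 × 1.140400/1.188800 = 0.01646232 CAD per INR.

0.016462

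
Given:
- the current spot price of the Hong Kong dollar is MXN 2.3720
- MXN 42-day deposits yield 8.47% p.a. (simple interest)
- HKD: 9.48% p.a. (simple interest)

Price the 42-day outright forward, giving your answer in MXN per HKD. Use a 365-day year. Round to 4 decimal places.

T = 42/365 years.
MXN accumulates by 1 + 0.0847×42/365 = 1.0097463.
HKD accumulates by 1 + 0.0948×42/365 = 1.0109085.
So F = 2.372 × 1.0097463 / 1.0109085 = 2.369273 (MXN/HKD).

2.3693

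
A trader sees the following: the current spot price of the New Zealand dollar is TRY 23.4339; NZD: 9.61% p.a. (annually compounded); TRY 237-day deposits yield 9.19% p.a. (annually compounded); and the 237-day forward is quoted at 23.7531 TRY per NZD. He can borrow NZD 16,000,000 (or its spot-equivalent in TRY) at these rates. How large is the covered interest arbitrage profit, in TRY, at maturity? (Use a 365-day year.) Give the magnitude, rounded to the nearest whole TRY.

TRY 6,411,537

T = 237/365 years.
Invest the NZD and cover forward: 16,000,000 × 1.06139080487 × 23.7531 = TRY 403,381,150.83.
Convert at spot and invest in TRY: 16,000,000 × 23.4339 × 1.05874826158 = TRY 396,969,614.19.
The quoted forward overvalues NZD, so borrow TRY, buy NZD at spot, deposit the NZD at 9.61%, and sell the proceeds forward at 23.7531.
Profit = 403,381,150.83 − 396,969,614.19 = TRY 6,411,537.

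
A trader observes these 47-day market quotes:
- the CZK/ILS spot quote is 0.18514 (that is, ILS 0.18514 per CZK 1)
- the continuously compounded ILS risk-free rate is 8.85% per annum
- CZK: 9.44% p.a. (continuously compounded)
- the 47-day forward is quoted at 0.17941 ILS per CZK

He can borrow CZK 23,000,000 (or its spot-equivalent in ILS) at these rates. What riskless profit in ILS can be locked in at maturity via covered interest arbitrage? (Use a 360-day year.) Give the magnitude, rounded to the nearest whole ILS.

ILS 130,105

T = 47/360 years.
Route A — deposit CZK, sell forward: 23,000,000 × 1.012400703 × 0.17941 = ILS 4,177,600.63.
Route B — convert at spot, deposit ILS: 23,000,000 × 0.18514 × 1.011621174 = ILS 4,307,705.52.
The quoted forward undervalues CZK, so borrow CZK, convert to ILS at spot, deposit the ILS at 8.85%, and buy CZK forward at 0.17941 to cover the loan.
Profit = 4,307,705.52 − 4,177,600.63 = ILS 130,105.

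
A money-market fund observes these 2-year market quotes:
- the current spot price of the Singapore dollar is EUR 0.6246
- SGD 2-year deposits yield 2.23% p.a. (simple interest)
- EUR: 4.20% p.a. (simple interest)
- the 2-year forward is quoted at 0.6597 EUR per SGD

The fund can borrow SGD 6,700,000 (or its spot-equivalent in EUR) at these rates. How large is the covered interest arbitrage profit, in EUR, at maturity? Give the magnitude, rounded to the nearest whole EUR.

T = 2 years.
Route A — deposit SGD, sell forward: 6,700,000 × 1.044600 × 0.6597 = EUR 4,617,121.55.
Route B — convert at spot, deposit EUR: 6,700,000 × 0.6246 × 1.084000 = EUR 4,536,344.88.
The quoted forward overvalues SGD, so borrow EUR, buy SGD at spot, deposit the SGD at 2.23%, and sell the proceeds forward at 0.6597.
Profit = 4,617,121.55 − 4,536,344.88 = EUR 80,777.

EUR 80,777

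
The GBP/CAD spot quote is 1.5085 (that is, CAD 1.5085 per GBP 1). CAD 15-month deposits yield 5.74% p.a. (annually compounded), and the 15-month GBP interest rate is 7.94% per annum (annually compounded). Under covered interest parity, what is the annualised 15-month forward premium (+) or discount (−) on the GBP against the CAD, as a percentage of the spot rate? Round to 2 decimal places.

-2.03%

T = 15/12 years.
No-arbitrage forward: 1.5085 × 1.0722576 / 1.1002162 = 1.4701661 CAD/GBP.
(F − S)/S ÷ T = (1.4701661 − 1.5085)/1.5085/(15/12) = -0.020330 → -2.03%.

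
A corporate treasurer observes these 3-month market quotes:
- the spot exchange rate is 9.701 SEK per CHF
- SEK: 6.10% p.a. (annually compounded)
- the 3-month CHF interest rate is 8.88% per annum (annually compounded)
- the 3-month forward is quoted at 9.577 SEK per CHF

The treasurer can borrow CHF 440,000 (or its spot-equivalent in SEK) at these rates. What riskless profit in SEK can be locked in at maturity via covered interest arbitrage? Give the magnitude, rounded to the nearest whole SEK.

T = 3/12 years.
Route A — deposit CHF, sell forward: 440,000 × 1.021496841 × 9.577 = SEK 4,304,465.11.
Route B — convert at spot, deposit SEK: 440,000 × 9.701 × 1.014913071 = SEK 4,332,095.55.
The quoted forward undervalues CHF, so borrow CHF, convert to SEK at spot, deposit the SEK at 6.10%, and buy CHF forward at 9.577 to cover the loan.
Arbitrage profit = |4,304,465.11 − 4,332,095.55| = SEK 27,630.

SEK 27,630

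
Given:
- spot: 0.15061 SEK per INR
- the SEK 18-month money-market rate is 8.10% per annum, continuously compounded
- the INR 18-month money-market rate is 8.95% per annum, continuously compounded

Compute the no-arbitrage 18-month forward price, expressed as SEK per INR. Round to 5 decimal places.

T = 18/12 years.
SEK growth factor: e^(0.0810×18/12) = 1.1291894.
INR growth factor: e^(0.0895×18/12) = 1.1436787.
So F = 0.15061 × 1.1291894 / 1.1436787 = 0.1487019 (SEK/INR).

0.14870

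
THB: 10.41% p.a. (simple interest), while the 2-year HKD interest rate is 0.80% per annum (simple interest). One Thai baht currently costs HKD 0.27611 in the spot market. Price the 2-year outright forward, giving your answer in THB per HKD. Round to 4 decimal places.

T = 2 years.
Growth of 1 HKD over T: 1 + 0.0080×2 = 1.016000.
THB growth factor: 1 + 0.1041×2 = 1.208200.
CIP: F = S · (grow HKD)/(grow THB) = 0.27611 × 1.016000/1.208200 = 0.2321865 HKD per THB.
Invert for THB per HKD: 1 / 0.2321865 = 4.3069.

4.3069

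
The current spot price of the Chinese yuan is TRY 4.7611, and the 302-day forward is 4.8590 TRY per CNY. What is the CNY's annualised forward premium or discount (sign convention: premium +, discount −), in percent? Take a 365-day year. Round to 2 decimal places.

+2.49%

T = 302/365 years.
(F − S)/S = (4.8590 − 4.7611)/4.7611 = 0.0205625.
×(1/T) gives 2.49% p.a.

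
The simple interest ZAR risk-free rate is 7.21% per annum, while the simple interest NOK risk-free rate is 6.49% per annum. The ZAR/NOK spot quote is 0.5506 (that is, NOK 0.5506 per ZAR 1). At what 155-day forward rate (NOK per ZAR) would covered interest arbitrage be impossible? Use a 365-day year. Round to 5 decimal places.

0.54897

T = 155/365 years.
Growth of 1 NOK over T: 1 + 0.0649×155/365 = 1.0275603.
ZAR accumulates by 1 + 0.0721×155/365 = 1.0306178.
CIP: F = S · (grow NOK)/(grow ZAR) = 0.5506 × 1.0275603/1.0306178 = 0.5489666 NOK per ZAR.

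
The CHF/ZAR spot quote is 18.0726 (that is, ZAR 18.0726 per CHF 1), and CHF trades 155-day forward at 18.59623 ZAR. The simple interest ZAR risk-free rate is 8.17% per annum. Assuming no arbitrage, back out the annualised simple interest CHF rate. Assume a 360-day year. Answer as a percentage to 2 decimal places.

1.40%

T = 155/360 years.
By CIP, F/S equals the ZAR-to-CHF growth ratio: 18.59623/18.0726 = 1.0289737.
The ZAR side grows by 1 + 0.0817×155/360 = 1.0351764.
That pins the CHF growth at 1.006028.
(1.006028 − 1)/T = 0.014001, i.e. 1.40%.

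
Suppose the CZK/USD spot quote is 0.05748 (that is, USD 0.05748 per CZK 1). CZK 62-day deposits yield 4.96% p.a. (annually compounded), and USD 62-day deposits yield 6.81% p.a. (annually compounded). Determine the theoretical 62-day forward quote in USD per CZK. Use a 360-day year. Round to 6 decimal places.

0.057653

T = 62/360 years.
USD growth factor: (1 + 0.0681)^(62/360) = 1.0114108.
Growth of 1 CZK over T: (1 + 0.0496)^(62/360) = 1.008372.
So F = 0.05748 × 1.0114108 / 1.008372 = 0.05765322 (USD/CZK).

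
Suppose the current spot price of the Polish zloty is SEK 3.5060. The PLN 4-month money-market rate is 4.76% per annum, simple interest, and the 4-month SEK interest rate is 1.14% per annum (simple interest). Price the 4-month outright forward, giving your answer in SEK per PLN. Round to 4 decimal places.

3.4644

T = 4/12 years.
SEK accumulates by 1 + 0.0114×4/12 = 1.003800.
PLN accumulates by 1 + 0.0476×4/12 = 1.0158667.
CIP: F = S · (grow SEK)/(grow PLN) = 3.506 × 1.003800/1.0158667 = 3.464355 SEK per PLN.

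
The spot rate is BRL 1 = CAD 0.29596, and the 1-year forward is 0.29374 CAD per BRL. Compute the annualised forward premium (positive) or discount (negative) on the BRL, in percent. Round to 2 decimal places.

-0.75%

T = 1 year.
Period premium: (0.29374 − 0.29596)/0.29596 = -0.0075010.
Per annum: -0.0075010 / 1 = -0.007501 = -0.75%.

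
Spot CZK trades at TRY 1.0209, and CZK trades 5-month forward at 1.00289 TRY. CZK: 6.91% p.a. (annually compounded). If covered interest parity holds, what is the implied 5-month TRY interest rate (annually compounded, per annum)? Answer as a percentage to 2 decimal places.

T = 5/12 years.
By CIP, F/S equals the TRY-to-CZK growth ratio: 1.00289/1.0209 = 0.9823587.
CZK growth factor: (1 + 0.0691)^(5/12) = 1.0282317.
That pins the TRY growth at 1.0100924.
r = 1.0100924^(12/5) − 1 = 0.024393 → 2.44%.

2.44%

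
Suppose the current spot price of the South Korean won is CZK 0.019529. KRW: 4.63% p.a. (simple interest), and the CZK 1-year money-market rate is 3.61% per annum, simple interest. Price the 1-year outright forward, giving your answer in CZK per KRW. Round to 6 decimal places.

0.019339

T = 1 year.
CZK growth factor: 1 + 0.0361×1 = 1.036100.
KRW growth factor: 1 + 0.0463×1 = 1.046300.
So F = 0.019529 × 1.036100 / 1.046300 = 0.01933862 (CZK/KRW).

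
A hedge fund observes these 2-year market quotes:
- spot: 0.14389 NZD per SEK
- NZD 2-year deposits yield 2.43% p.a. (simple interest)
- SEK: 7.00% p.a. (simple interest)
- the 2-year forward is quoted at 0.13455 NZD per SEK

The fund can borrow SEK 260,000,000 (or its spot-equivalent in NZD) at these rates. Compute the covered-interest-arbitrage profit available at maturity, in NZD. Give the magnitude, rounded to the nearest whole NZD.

NZD 651,026

T = 2 years.
Keep in SEK, deliver into the forward: 260,000,000·1.140000·0.13455 = NZD 39,880,620.00.
Swap to NZD now, deposit: 260,000,000·0.14389·1.048600 = NZD 39,229,594.04.
The quoted forward overvalues SEK, so borrow NZD, buy SEK at spot, deposit the SEK at 7.00%, and sell the proceeds forward at 0.13455.
Profit = 39,880,620.00 − 39,229,594.04 = NZD 651,026.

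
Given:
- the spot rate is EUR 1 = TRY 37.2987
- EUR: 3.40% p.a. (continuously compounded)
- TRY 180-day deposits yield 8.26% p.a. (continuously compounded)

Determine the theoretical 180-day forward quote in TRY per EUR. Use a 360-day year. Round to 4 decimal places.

T = 180/360 years.
Growth of 1 TRY over T: e^(0.0826×180/360) = 1.04216471.
EUR growth factor: e^(0.0340×180/360) = 1.01714532.
CIP: F = S · (grow TRY)/(grow EUR) = 37.2987 × 1.04216471/1.01714532 = 38.216161 TRY per EUR.

38.2162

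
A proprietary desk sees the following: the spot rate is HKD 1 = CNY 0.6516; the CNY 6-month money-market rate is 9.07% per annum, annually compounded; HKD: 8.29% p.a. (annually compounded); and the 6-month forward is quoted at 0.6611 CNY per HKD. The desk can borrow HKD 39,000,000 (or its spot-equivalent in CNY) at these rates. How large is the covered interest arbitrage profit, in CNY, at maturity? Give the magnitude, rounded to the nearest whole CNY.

T = 6/12 years.
Keep in HKD, deliver into the forward: 39,000,000·1.0406248123·0.6611 = CNY 26,830,325.47.
Swap to CNY now, deposit: 39,000,000·0.6516·1.0443658363 = CNY 26,539,842.38.
The quoted forward overvalues HKD, so borrow CNY, buy HKD at spot, deposit the HKD at 8.29%, and sell the proceeds forward at 0.6611.
Profit = 26,830,325.47 − 26,539,842.38 = CNY 290,483.

CNY 290,483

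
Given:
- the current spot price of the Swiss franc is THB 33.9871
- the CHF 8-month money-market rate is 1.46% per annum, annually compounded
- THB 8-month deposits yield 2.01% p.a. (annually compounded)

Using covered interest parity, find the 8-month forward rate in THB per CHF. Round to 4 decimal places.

T = 8/12 years.
THB growth factor: (1 + 0.0201)^(8/12) = 1.01335551.
Growth of 1 CHF over T: (1 + 0.0146)^(8/12) = 1.0097098.
Forward (THB per CHF) = 33.9871 × 1.01335551 / 1.0097098 = 34.109816.

34.1098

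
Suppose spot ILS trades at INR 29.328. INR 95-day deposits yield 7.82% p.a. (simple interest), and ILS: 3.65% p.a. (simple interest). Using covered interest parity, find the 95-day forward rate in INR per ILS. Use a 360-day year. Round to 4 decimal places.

29.6477

T = 95/360 years.
INR accumulates by 1 + 0.0782×95/360 = 1.02063611.
ILS accumulates by 1 + 0.0365×95/360 = 1.00963194.
Forward (INR per ILS) = 29.328 × 1.02063611 / 1.00963194 = 29.647651.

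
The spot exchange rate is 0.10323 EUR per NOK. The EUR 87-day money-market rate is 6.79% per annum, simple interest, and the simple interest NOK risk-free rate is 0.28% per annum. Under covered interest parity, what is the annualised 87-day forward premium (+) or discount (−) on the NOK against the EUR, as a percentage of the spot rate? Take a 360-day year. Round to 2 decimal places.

T = 87/360 years.
No-arbitrage forward: 0.10323 × 1.0164092 / 1.0006767 = 0.10485297 EUR/NOK.
(F − S)/S ÷ T = (0.10485297 − 0.10323)/0.10323/(87/360) = 0.065056 → 6.51%.

+6.51%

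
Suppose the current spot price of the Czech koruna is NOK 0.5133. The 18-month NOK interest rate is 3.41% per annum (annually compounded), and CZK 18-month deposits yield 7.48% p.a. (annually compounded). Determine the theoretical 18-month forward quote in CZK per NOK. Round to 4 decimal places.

2.0643

T = 18/12 years.
Growth of 1 NOK over T: (1 + 0.0341)^(18/12) = 1.0515836.
CZK accumulates by (1 + 0.0748)^(18/12) = 1.1142727.
So F = 0.5133 × 1.0515836 / 1.1142727 = 0.4844217 (NOK/CZK).
Invert for CZK per NOK: 1 / 0.4844217 = 2.0643.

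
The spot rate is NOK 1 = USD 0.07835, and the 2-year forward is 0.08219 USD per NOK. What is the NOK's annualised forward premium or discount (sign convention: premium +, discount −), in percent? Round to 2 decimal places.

T = 2 years.
NOK trades forward at +4.90108% vs spot over the period.
×(1/T) gives 2.45% p.a.

+2.45%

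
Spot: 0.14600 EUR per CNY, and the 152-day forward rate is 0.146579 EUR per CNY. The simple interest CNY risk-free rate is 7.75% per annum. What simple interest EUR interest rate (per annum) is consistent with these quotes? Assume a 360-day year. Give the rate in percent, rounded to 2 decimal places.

T = 152/360 years.
F/S = 0.146579/0.146 = 1.0039658 = (growth of EUR) / (growth of CNY).
The CNY side grows by 1 + 0.0775×152/360 = 1.0327222.
That pins the EUR growth at 1.0368178.
r = (1.0368178 − 1)/(152/360) = 0.087200 → 8.72%.

8.72%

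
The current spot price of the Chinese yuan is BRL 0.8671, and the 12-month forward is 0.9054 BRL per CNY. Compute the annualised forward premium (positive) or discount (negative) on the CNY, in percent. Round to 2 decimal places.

T = 1 year.
(F − S)/S = (0.9054 − 0.8671)/0.8671 = 0.0441702.
Annualise by dividing by T: 0.0441702 / 1 = 0.044170 → 4.42%.

+4.42%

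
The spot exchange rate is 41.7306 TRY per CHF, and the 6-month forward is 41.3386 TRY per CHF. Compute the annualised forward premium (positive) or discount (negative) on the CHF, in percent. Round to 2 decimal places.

T = 6/12 years.
(F − S)/S = (41.3386 − 41.7306)/41.7306 = -0.0093936.
×(1/T) gives -1.88% p.a.

-1.88%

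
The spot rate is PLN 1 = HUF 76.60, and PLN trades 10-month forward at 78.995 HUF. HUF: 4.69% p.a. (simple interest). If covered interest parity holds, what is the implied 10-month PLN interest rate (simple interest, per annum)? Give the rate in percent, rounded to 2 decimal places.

0.91%

T = 10/12 years.
F/S = 78.995/76.6 = 1.0312663 = (growth of HUF) / (growth of PLN).
The HUF side grows by 1 + 0.0469×10/12 = 1.0390833.
Hence g_PLN = 1.007580.
(1.007580 − 1)/T = 0.009096, i.e. 0.91%.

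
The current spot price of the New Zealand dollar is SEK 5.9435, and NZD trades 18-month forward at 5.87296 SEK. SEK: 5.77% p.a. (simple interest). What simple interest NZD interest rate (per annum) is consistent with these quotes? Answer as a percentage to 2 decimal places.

T = 18/12 years.
By CIP, F/S equals the SEK-to-NZD growth ratio: 5.87296/5.9435 = 0.9881316.
The SEK side grows by 1 + 0.0577×18/12 = 1.086550.
So the NZD growth factor = 1.0996005.
r = (1.0996005 − 1)/(18/12) = 0.066400 → 6.64%.

6.64%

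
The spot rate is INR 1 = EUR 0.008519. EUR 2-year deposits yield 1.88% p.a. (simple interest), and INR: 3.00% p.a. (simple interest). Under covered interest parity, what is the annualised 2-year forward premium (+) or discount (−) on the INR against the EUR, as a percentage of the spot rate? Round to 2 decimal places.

T = 2 years.
No-arbitrage forward: 0.008519 × 1.037600 / 1.060000 = 0.008338976 EUR/INR.
Annualised premium = (F − S)/S × (1/T) = (0.008338976 − 0.008519)/0.008519 ÷ 2 = -1.06%.

-1.06%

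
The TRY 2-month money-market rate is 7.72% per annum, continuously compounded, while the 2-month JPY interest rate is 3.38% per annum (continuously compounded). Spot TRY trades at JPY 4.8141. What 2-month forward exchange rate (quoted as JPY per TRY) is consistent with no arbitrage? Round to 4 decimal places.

T = 2/12 years.
JPY accumulates by e^(0.0338×2/12) = 1.0056492.
TRY growth factor: e^(0.0772×2/12) = 1.0129498.
So F = 4.8141 × 1.0056492 / 1.0129498 = 4.779403 (JPY/TRY).

4.7794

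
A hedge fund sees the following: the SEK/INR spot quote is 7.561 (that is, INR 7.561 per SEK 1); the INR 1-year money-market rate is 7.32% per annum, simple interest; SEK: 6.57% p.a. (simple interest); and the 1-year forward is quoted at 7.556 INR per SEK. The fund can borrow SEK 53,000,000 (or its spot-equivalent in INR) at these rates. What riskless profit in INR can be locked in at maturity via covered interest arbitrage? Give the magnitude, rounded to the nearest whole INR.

T = 1 year.
Invest the SEK and cover forward: 53,000,000 × 1.065700 × 7.556 = INR 426,778,747.60.
Convert at spot and invest in INR: 53,000,000 × 7.561 × 1.073200 = INR 430,066,655.60.
The quoted forward undervalues SEK, so borrow SEK, convert to INR at spot, deposit the INR at 7.32%, and buy SEK forward at 7.556 to cover the loan.
The gap between the two covered legs is INR 3,287,908.

INR 3,287,908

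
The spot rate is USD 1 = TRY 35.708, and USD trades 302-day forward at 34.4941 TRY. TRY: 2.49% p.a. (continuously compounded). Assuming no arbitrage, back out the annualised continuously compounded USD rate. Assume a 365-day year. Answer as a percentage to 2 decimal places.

6.67%

T = 302/365 years.
By CIP, F/S equals the TRY-to-USD growth ratio: 34.4941/35.708 = 0.9660048.
TRY growth factor: e^(0.0249×302/365) = 1.0208159.
So the USD growth factor = 1.056740.
r = ln(1.056740)/(302/365) = 0.066702 → 6.67%.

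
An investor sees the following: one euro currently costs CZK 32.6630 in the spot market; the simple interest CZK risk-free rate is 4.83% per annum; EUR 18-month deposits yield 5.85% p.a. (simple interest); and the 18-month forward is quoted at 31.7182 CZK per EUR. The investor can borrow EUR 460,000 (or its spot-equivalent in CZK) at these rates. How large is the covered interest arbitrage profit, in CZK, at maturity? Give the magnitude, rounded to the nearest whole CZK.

T = 18/12 years.
Route A — deposit EUR, sell forward: 460,000 × 1.087750 × 31.7182 = CZK 15,870,677.14.
Route B — convert at spot, deposit CZK: 460,000 × 32.6630 × 1.072450 = CZK 16,113,539.80.
The quoted forward undervalues EUR, so borrow EUR, convert to CZK at spot, deposit the CZK at 4.83%, and buy EUR forward at 31.7182 to cover the loan.
Profit = 16,113,539.80 − 15,870,677.14 = CZK 242,863.

CZK 242,863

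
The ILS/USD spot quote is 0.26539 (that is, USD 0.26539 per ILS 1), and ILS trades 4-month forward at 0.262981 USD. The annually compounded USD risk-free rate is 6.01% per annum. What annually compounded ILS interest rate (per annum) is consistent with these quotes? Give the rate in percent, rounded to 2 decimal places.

8.95%

T = 4/12 years.
By CIP, F/S equals the USD-to-ILS growth ratio: 0.262981/0.26539 = 0.9909228.
The USD side grows by (1 + 0.0601)^(4/12) = 1.0196449.
That pins the ILS growth at 1.0289852.
r = 1.0289852^(12/4) − 1 = 0.089500 → 8.95%.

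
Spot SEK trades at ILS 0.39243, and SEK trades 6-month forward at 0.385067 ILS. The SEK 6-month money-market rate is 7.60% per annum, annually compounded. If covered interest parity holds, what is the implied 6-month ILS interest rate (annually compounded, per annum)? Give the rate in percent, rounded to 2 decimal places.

3.60%

T = 6/12 years.
F/S = 0.385067/0.39243 = 0.9812374 = (growth of ILS) / (growth of SEK).
The SEK side grows by (1 + 0.0760)^(6/12) = 1.0373042.
So the ILS growth factor = 1.0178417.
r = 1.0178417^(12/6) − 1 = 0.036002 → 3.60%.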